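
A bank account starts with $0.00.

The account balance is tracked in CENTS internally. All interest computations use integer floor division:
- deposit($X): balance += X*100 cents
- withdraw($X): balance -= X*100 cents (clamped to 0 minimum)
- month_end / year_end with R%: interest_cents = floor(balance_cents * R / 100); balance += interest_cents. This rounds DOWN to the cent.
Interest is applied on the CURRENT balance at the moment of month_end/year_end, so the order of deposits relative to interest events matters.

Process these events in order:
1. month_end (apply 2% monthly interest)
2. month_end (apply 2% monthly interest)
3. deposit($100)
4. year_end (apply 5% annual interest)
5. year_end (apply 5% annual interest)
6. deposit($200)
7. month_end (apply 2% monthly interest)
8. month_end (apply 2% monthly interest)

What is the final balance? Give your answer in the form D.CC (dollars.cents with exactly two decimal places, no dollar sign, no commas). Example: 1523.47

After 1 (month_end (apply 2% monthly interest)): balance=$0.00 total_interest=$0.00
After 2 (month_end (apply 2% monthly interest)): balance=$0.00 total_interest=$0.00
After 3 (deposit($100)): balance=$100.00 total_interest=$0.00
After 4 (year_end (apply 5% annual interest)): balance=$105.00 total_interest=$5.00
After 5 (year_end (apply 5% annual interest)): balance=$110.25 total_interest=$10.25
After 6 (deposit($200)): balance=$310.25 total_interest=$10.25
After 7 (month_end (apply 2% monthly interest)): balance=$316.45 total_interest=$16.45
After 8 (month_end (apply 2% monthly interest)): balance=$322.77 total_interest=$22.77

Answer: 322.77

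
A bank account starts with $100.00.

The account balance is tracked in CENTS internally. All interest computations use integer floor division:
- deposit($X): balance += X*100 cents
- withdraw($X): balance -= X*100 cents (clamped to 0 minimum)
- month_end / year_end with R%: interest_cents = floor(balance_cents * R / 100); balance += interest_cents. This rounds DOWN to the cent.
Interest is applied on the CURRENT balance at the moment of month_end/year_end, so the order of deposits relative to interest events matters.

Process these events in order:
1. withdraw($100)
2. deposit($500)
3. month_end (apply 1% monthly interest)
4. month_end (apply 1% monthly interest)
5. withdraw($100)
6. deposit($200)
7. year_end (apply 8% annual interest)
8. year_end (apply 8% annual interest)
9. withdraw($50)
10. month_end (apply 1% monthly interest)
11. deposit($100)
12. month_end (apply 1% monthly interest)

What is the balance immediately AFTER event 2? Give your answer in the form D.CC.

Answer: 500.00

Derivation:
After 1 (withdraw($100)): balance=$0.00 total_interest=$0.00
After 2 (deposit($500)): balance=$500.00 total_interest=$0.00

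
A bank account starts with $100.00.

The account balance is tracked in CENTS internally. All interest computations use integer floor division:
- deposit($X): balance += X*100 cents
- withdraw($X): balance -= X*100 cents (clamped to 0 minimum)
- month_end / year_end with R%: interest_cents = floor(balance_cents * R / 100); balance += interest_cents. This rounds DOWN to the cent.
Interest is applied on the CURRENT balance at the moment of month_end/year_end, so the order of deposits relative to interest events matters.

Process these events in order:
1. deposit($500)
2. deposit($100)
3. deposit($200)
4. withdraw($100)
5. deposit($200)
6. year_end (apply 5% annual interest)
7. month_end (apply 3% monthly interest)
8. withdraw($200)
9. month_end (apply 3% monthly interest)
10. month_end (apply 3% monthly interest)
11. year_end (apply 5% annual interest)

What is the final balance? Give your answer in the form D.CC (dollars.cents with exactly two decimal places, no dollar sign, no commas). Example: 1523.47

Answer: 981.92

Derivation:
After 1 (deposit($500)): balance=$600.00 total_interest=$0.00
After 2 (deposit($100)): balance=$700.00 total_interest=$0.00
After 3 (deposit($200)): balance=$900.00 total_interest=$0.00
After 4 (withdraw($100)): balance=$800.00 total_interest=$0.00
After 5 (deposit($200)): balance=$1000.00 total_interest=$0.00
After 6 (year_end (apply 5% annual interest)): balance=$1050.00 total_interest=$50.00
After 7 (month_end (apply 3% monthly interest)): balance=$1081.50 total_interest=$81.50
After 8 (withdraw($200)): balance=$881.50 total_interest=$81.50
After 9 (month_end (apply 3% monthly interest)): balance=$907.94 total_interest=$107.94
After 10 (month_end (apply 3% monthly interest)): balance=$935.17 total_interest=$135.17
After 11 (year_end (apply 5% annual interest)): balance=$981.92 total_interest=$181.92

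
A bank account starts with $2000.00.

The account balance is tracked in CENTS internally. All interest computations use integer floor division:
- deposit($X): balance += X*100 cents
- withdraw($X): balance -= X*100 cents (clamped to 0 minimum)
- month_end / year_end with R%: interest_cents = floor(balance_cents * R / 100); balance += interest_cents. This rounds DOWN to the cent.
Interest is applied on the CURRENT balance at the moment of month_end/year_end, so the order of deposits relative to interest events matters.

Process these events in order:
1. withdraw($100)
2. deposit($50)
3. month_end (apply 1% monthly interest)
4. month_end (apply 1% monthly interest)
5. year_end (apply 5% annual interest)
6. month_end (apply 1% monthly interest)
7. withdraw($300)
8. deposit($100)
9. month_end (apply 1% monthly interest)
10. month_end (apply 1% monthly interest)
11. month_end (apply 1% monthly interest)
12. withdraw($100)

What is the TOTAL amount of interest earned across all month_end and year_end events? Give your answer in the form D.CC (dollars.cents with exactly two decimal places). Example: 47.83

Answer: 217.36

Derivation:
After 1 (withdraw($100)): balance=$1900.00 total_interest=$0.00
After 2 (deposit($50)): balance=$1950.00 total_interest=$0.00
After 3 (month_end (apply 1% monthly interest)): balance=$1969.50 total_interest=$19.50
After 4 (month_end (apply 1% monthly interest)): balance=$1989.19 total_interest=$39.19
After 5 (year_end (apply 5% annual interest)): balance=$2088.64 total_interest=$138.64
After 6 (month_end (apply 1% monthly interest)): balance=$2109.52 total_interest=$159.52
After 7 (withdraw($300)): balance=$1809.52 total_interest=$159.52
After 8 (deposit($100)): balance=$1909.52 total_interest=$159.52
After 9 (month_end (apply 1% monthly interest)): balance=$1928.61 total_interest=$178.61
After 10 (month_end (apply 1% monthly interest)): balance=$1947.89 total_interest=$197.89
After 11 (month_end (apply 1% monthly interest)): balance=$1967.36 total_interest=$217.36
After 12 (withdraw($100)): balance=$1867.36 total_interest=$217.36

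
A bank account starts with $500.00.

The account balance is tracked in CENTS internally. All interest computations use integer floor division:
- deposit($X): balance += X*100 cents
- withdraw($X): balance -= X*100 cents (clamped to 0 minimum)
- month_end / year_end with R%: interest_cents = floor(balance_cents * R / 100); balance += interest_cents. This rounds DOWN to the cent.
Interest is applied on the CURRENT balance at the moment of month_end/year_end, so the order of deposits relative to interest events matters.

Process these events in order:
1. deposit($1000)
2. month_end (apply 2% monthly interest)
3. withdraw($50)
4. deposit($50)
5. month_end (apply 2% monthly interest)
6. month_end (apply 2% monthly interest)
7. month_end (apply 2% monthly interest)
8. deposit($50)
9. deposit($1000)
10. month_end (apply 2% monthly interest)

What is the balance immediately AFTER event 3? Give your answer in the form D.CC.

After 1 (deposit($1000)): balance=$1500.00 total_interest=$0.00
After 2 (month_end (apply 2% monthly interest)): balance=$1530.00 total_interest=$30.00
After 3 (withdraw($50)): balance=$1480.00 total_interest=$30.00

Answer: 1480.00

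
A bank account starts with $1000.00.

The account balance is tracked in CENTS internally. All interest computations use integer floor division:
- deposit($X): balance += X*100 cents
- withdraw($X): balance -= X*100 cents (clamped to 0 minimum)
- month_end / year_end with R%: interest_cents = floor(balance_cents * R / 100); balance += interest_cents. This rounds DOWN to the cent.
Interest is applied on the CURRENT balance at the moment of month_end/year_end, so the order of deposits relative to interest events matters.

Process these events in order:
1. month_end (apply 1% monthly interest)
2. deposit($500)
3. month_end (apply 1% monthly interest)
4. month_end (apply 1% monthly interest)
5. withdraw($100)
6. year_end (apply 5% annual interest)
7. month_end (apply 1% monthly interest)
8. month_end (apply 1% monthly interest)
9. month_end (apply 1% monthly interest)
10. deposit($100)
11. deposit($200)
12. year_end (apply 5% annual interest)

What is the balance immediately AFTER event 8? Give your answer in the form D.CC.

After 1 (month_end (apply 1% monthly interest)): balance=$1010.00 total_interest=$10.00
After 2 (deposit($500)): balance=$1510.00 total_interest=$10.00
After 3 (month_end (apply 1% monthly interest)): balance=$1525.10 total_interest=$25.10
After 4 (month_end (apply 1% monthly interest)): balance=$1540.35 total_interest=$40.35
After 5 (withdraw($100)): balance=$1440.35 total_interest=$40.35
After 6 (year_end (apply 5% annual interest)): balance=$1512.36 total_interest=$112.36
After 7 (month_end (apply 1% monthly interest)): balance=$1527.48 total_interest=$127.48
After 8 (month_end (apply 1% monthly interest)): balance=$1542.75 total_interest=$142.75

Answer: 1542.75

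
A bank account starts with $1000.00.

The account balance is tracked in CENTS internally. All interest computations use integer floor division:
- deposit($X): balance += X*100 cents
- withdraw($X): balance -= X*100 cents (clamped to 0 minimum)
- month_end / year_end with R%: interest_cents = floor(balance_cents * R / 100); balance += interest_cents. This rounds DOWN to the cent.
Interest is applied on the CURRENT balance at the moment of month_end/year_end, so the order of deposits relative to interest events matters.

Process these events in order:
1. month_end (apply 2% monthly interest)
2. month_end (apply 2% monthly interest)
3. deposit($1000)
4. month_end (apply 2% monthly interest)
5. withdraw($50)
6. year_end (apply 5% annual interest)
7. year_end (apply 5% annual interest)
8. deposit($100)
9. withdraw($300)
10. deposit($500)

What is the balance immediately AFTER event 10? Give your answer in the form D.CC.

After 1 (month_end (apply 2% monthly interest)): balance=$1020.00 total_interest=$20.00
After 2 (month_end (apply 2% monthly interest)): balance=$1040.40 total_interest=$40.40
After 3 (deposit($1000)): balance=$2040.40 total_interest=$40.40
After 4 (month_end (apply 2% monthly interest)): balance=$2081.20 total_interest=$81.20
After 5 (withdraw($50)): balance=$2031.20 total_interest=$81.20
After 6 (year_end (apply 5% annual interest)): balance=$2132.76 total_interest=$182.76
After 7 (year_end (apply 5% annual interest)): balance=$2239.39 total_interest=$289.39
After 8 (deposit($100)): balance=$2339.39 total_interest=$289.39
After 9 (withdraw($300)): balance=$2039.39 total_interest=$289.39
After 10 (deposit($500)): balance=$2539.39 total_interest=$289.39

Answer: 2539.39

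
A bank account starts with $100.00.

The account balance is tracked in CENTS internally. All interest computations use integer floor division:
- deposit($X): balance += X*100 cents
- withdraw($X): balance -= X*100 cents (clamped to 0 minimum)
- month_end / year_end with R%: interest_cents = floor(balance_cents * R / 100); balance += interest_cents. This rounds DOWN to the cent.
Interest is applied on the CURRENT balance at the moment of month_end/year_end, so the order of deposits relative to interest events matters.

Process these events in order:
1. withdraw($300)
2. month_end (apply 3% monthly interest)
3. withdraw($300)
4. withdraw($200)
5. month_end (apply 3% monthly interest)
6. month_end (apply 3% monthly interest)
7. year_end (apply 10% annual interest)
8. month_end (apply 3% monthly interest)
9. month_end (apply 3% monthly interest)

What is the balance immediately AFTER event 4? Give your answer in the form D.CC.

After 1 (withdraw($300)): balance=$0.00 total_interest=$0.00
After 2 (month_end (apply 3% monthly interest)): balance=$0.00 total_interest=$0.00
After 3 (withdraw($300)): balance=$0.00 total_interest=$0.00
After 4 (withdraw($200)): balance=$0.00 total_interest=$0.00

Answer: 0.00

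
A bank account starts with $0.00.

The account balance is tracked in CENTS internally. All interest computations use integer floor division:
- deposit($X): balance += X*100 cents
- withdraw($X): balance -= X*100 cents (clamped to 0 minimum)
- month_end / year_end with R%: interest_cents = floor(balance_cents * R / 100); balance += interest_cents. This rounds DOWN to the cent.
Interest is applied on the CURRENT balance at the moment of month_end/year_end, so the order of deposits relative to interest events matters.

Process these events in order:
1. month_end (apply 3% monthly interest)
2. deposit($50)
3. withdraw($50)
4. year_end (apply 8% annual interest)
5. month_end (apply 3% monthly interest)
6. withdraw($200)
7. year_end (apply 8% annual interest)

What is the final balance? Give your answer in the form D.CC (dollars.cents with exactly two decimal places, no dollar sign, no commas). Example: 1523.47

Answer: 0.00

Derivation:
After 1 (month_end (apply 3% monthly interest)): balance=$0.00 total_interest=$0.00
After 2 (deposit($50)): balance=$50.00 total_interest=$0.00
After 3 (withdraw($50)): balance=$0.00 total_interest=$0.00
After 4 (year_end (apply 8% annual interest)): balance=$0.00 total_interest=$0.00
After 5 (month_end (apply 3% monthly interest)): balance=$0.00 total_interest=$0.00
After 6 (withdraw($200)): balance=$0.00 total_interest=$0.00
After 7 (year_end (apply 8% annual interest)): balance=$0.00 total_interest=$0.00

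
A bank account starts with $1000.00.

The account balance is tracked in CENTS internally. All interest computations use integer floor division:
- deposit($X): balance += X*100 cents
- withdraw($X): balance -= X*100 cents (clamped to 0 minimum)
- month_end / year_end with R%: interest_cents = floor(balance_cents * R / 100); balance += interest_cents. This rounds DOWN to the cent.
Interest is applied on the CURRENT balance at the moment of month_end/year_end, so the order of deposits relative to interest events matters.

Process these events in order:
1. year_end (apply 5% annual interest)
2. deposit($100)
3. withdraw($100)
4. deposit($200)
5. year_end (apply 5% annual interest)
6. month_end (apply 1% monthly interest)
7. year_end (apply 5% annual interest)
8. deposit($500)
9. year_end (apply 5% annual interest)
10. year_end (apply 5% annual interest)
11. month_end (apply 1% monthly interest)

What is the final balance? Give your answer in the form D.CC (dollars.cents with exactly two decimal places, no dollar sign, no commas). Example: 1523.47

After 1 (year_end (apply 5% annual interest)): balance=$1050.00 total_interest=$50.00
After 2 (deposit($100)): balance=$1150.00 total_interest=$50.00
After 3 (withdraw($100)): balance=$1050.00 total_interest=$50.00
After 4 (deposit($200)): balance=$1250.00 total_interest=$50.00
After 5 (year_end (apply 5% annual interest)): balance=$1312.50 total_interest=$112.50
After 6 (month_end (apply 1% monthly interest)): balance=$1325.62 total_interest=$125.62
After 7 (year_end (apply 5% annual interest)): balance=$1391.90 total_interest=$191.90
After 8 (deposit($500)): balance=$1891.90 total_interest=$191.90
After 9 (year_end (apply 5% annual interest)): balance=$1986.49 total_interest=$286.49
After 10 (year_end (apply 5% annual interest)): balance=$2085.81 total_interest=$385.81
After 11 (month_end (apply 1% monthly interest)): balance=$2106.66 total_interest=$406.66

Answer: 2106.66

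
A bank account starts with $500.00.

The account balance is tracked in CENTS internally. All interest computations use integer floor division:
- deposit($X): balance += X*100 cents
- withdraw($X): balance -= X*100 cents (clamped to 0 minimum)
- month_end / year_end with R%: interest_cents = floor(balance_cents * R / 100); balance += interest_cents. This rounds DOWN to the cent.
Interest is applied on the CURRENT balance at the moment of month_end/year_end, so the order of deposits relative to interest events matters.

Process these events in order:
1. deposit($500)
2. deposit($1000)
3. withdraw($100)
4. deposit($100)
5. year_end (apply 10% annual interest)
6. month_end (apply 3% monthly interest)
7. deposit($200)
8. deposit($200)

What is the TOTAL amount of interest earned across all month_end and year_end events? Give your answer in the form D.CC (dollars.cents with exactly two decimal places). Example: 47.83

After 1 (deposit($500)): balance=$1000.00 total_interest=$0.00
After 2 (deposit($1000)): balance=$2000.00 total_interest=$0.00
After 3 (withdraw($100)): balance=$1900.00 total_interest=$0.00
After 4 (deposit($100)): balance=$2000.00 total_interest=$0.00
After 5 (year_end (apply 10% annual interest)): balance=$2200.00 total_interest=$200.00
After 6 (month_end (apply 3% monthly interest)): balance=$2266.00 total_interest=$266.00
After 7 (deposit($200)): balance=$2466.00 total_interest=$266.00
After 8 (deposit($200)): balance=$2666.00 total_interest=$266.00

Answer: 266.00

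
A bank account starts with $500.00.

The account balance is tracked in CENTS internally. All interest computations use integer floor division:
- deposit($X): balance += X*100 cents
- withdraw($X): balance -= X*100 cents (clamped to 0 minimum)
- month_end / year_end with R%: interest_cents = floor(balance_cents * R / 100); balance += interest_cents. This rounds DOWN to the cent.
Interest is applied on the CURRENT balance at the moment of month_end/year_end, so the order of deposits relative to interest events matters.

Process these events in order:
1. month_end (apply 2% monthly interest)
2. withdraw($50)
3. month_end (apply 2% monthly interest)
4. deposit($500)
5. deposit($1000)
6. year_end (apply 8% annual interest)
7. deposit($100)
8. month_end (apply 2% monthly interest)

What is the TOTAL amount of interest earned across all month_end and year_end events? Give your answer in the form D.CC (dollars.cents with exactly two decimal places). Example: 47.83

Answer: 221.26

Derivation:
After 1 (month_end (apply 2% monthly interest)): balance=$510.00 total_interest=$10.00
After 2 (withdraw($50)): balance=$460.00 total_interest=$10.00
After 3 (month_end (apply 2% monthly interest)): balance=$469.20 total_interest=$19.20
After 4 (deposit($500)): balance=$969.20 total_interest=$19.20
After 5 (deposit($1000)): balance=$1969.20 total_interest=$19.20
After 6 (year_end (apply 8% annual interest)): balance=$2126.73 total_interest=$176.73
After 7 (deposit($100)): balance=$2226.73 total_interest=$176.73
After 8 (month_end (apply 2% monthly interest)): balance=$2271.26 total_interest=$221.26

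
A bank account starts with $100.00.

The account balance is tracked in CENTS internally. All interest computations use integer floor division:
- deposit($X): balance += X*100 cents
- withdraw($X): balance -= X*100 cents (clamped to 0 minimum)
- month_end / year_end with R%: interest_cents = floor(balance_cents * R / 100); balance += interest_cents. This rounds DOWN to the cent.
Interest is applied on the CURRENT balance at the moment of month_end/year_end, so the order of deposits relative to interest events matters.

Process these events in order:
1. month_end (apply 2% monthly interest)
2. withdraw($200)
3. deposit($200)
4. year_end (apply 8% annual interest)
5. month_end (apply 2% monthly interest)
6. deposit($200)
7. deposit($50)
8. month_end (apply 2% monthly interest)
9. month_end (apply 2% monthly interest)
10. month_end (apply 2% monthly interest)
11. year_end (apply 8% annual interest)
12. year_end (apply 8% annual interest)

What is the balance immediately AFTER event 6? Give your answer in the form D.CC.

After 1 (month_end (apply 2% monthly interest)): balance=$102.00 total_interest=$2.00
After 2 (withdraw($200)): balance=$0.00 total_interest=$2.00
After 3 (deposit($200)): balance=$200.00 total_interest=$2.00
After 4 (year_end (apply 8% annual interest)): balance=$216.00 total_interest=$18.00
After 5 (month_end (apply 2% monthly interest)): balance=$220.32 total_interest=$22.32
After 6 (deposit($200)): balance=$420.32 total_interest=$22.32

Answer: 420.32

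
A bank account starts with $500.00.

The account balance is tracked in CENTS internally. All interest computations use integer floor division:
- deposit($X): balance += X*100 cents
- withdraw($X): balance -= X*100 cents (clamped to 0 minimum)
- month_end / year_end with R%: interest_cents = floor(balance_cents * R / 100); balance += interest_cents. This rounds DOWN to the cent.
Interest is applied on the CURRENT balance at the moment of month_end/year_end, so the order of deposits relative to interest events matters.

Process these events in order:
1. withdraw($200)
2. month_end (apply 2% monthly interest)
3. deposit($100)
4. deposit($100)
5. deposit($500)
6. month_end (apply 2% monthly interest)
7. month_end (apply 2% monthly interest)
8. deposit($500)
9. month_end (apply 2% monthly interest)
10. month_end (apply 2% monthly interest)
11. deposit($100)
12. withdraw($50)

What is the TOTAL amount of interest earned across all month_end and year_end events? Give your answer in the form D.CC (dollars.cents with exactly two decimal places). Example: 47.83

Answer: 109.12

Derivation:
After 1 (withdraw($200)): balance=$300.00 total_interest=$0.00
After 2 (month_end (apply 2% monthly interest)): balance=$306.00 total_interest=$6.00
After 3 (deposit($100)): balance=$406.00 total_interest=$6.00
After 4 (deposit($100)): balance=$506.00 total_interest=$6.00
After 5 (deposit($500)): balance=$1006.00 total_interest=$6.00
After 6 (month_end (apply 2% monthly interest)): balance=$1026.12 total_interest=$26.12
After 7 (month_end (apply 2% monthly interest)): balance=$1046.64 total_interest=$46.64
After 8 (deposit($500)): balance=$1546.64 total_interest=$46.64
After 9 (month_end (apply 2% monthly interest)): balance=$1577.57 total_interest=$77.57
After 10 (month_end (apply 2% monthly interest)): balance=$1609.12 total_interest=$109.12
After 11 (deposit($100)): balance=$1709.12 total_interest=$109.12
After 12 (withdraw($50)): balance=$1659.12 total_interest=$109.12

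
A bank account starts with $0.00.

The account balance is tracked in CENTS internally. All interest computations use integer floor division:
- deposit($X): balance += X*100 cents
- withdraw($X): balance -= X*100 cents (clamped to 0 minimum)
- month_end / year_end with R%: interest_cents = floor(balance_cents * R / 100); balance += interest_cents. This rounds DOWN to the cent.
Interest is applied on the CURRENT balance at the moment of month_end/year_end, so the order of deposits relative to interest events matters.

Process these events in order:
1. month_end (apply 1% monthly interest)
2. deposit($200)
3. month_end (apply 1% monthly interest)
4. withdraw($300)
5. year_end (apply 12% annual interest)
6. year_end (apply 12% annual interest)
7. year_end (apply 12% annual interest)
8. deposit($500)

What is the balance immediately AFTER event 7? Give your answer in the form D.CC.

Answer: 0.00

Derivation:
After 1 (month_end (apply 1% monthly interest)): balance=$0.00 total_interest=$0.00
After 2 (deposit($200)): balance=$200.00 total_interest=$0.00
After 3 (month_end (apply 1% monthly interest)): balance=$202.00 total_interest=$2.00
After 4 (withdraw($300)): balance=$0.00 total_interest=$2.00
After 5 (year_end (apply 12% annual interest)): balance=$0.00 total_interest=$2.00
After 6 (year_end (apply 12% annual interest)): balance=$0.00 total_interest=$2.00
After 7 (year_end (apply 12% annual interest)): balance=$0.00 total_interest=$2.00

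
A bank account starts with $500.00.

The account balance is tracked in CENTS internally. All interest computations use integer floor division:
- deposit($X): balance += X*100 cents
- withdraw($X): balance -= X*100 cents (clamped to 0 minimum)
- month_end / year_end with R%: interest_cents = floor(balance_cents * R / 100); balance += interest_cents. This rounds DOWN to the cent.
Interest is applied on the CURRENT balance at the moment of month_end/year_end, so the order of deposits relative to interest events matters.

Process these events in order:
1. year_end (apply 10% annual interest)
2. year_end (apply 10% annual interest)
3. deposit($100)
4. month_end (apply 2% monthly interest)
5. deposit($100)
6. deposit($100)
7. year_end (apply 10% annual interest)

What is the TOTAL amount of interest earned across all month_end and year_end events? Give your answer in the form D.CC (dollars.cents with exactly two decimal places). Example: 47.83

Answer: 211.01

Derivation:
After 1 (year_end (apply 10% annual interest)): balance=$550.00 total_interest=$50.00
After 2 (year_end (apply 10% annual interest)): balance=$605.00 total_interest=$105.00
After 3 (deposit($100)): balance=$705.00 total_interest=$105.00
After 4 (month_end (apply 2% monthly interest)): balance=$719.10 total_interest=$119.10
After 5 (deposit($100)): balance=$819.10 total_interest=$119.10
After 6 (deposit($100)): balance=$919.10 total_interest=$119.10
After 7 (year_end (apply 10% annual interest)): balance=$1011.01 total_interest=$211.01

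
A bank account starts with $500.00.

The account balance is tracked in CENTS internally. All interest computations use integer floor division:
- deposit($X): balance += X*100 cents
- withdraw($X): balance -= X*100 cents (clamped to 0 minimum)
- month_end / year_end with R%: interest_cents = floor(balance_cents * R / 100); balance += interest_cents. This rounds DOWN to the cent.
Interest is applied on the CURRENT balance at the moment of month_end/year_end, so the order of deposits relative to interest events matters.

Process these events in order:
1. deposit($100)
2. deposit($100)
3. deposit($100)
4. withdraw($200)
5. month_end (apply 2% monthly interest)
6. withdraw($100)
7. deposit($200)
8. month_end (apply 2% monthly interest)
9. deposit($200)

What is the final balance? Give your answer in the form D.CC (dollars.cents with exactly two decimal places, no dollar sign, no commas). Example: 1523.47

Answer: 926.24

Derivation:
After 1 (deposit($100)): balance=$600.00 total_interest=$0.00
After 2 (deposit($100)): balance=$700.00 total_interest=$0.00
After 3 (deposit($100)): balance=$800.00 total_interest=$0.00
After 4 (withdraw($200)): balance=$600.00 total_interest=$0.00
After 5 (month_end (apply 2% monthly interest)): balance=$612.00 total_interest=$12.00
After 6 (withdraw($100)): balance=$512.00 total_interest=$12.00
After 7 (deposit($200)): balance=$712.00 total_interest=$12.00
After 8 (month_end (apply 2% monthly interest)): balance=$726.24 total_interest=$26.24
After 9 (deposit($200)): balance=$926.24 total_interest=$26.24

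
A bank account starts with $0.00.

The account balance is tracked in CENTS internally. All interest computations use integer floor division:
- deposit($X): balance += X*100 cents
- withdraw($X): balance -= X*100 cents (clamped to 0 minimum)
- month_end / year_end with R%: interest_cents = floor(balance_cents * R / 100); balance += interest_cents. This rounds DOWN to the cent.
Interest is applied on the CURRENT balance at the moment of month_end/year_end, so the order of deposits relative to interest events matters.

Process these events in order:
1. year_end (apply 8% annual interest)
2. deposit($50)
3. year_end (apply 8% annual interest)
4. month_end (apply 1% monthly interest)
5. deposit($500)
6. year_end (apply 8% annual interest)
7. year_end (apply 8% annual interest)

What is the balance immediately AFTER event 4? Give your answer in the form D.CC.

After 1 (year_end (apply 8% annual interest)): balance=$0.00 total_interest=$0.00
After 2 (deposit($50)): balance=$50.00 total_interest=$0.00
After 3 (year_end (apply 8% annual interest)): balance=$54.00 total_interest=$4.00
After 4 (month_end (apply 1% monthly interest)): balance=$54.54 total_interest=$4.54

Answer: 54.54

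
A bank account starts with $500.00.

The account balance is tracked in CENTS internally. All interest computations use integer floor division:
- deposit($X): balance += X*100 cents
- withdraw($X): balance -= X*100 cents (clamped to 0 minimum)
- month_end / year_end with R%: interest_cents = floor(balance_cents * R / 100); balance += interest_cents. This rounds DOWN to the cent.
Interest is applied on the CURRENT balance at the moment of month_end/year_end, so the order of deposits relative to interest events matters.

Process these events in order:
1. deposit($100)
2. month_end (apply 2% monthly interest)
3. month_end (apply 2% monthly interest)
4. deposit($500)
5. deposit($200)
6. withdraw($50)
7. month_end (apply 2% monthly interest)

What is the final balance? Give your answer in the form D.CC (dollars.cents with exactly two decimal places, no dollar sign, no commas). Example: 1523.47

Answer: 1299.72

Derivation:
After 1 (deposit($100)): balance=$600.00 total_interest=$0.00
After 2 (month_end (apply 2% monthly interest)): balance=$612.00 total_interest=$12.00
After 3 (month_end (apply 2% monthly interest)): balance=$624.24 total_interest=$24.24
After 4 (deposit($500)): balance=$1124.24 total_interest=$24.24
After 5 (deposit($200)): balance=$1324.24 total_interest=$24.24
After 6 (withdraw($50)): balance=$1274.24 total_interest=$24.24
After 7 (month_end (apply 2% monthly interest)): balance=$1299.72 total_interest=$49.72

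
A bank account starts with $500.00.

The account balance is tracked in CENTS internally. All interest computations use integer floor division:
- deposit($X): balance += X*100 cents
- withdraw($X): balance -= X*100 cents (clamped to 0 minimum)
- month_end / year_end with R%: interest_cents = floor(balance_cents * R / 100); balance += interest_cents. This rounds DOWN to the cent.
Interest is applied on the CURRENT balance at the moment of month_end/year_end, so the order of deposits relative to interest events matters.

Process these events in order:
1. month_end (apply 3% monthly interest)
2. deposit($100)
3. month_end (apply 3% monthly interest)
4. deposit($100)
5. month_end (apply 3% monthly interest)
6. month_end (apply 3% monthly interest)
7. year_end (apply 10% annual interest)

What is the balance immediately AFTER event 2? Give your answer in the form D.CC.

After 1 (month_end (apply 3% monthly interest)): balance=$515.00 total_interest=$15.00
After 2 (deposit($100)): balance=$615.00 total_interest=$15.00

Answer: 615.00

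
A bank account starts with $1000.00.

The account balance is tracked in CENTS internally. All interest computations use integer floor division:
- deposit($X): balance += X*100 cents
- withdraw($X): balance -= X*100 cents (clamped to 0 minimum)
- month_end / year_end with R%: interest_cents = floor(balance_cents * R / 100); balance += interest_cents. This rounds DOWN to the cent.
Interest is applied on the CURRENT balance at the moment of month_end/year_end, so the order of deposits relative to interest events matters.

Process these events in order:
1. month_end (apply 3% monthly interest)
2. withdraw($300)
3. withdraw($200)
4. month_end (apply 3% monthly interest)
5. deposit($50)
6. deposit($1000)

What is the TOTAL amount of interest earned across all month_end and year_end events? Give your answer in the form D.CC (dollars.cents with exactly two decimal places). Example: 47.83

After 1 (month_end (apply 3% monthly interest)): balance=$1030.00 total_interest=$30.00
After 2 (withdraw($300)): balance=$730.00 total_interest=$30.00
After 3 (withdraw($200)): balance=$530.00 total_interest=$30.00
After 4 (month_end (apply 3% monthly interest)): balance=$545.90 total_interest=$45.90
After 5 (deposit($50)): balance=$595.90 total_interest=$45.90
After 6 (deposit($1000)): balance=$1595.90 total_interest=$45.90

Answer: 45.90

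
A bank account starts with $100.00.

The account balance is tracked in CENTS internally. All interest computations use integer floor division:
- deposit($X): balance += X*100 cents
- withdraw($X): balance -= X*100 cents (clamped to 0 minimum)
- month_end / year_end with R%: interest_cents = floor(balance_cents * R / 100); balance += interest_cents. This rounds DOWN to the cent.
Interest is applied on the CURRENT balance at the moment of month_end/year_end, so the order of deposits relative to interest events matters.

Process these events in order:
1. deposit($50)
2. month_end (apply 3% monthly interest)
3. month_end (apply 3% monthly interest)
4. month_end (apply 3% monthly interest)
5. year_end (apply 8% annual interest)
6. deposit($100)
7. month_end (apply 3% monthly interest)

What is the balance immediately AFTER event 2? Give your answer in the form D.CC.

After 1 (deposit($50)): balance=$150.00 total_interest=$0.00
After 2 (month_end (apply 3% monthly interest)): balance=$154.50 total_interest=$4.50

Answer: 154.50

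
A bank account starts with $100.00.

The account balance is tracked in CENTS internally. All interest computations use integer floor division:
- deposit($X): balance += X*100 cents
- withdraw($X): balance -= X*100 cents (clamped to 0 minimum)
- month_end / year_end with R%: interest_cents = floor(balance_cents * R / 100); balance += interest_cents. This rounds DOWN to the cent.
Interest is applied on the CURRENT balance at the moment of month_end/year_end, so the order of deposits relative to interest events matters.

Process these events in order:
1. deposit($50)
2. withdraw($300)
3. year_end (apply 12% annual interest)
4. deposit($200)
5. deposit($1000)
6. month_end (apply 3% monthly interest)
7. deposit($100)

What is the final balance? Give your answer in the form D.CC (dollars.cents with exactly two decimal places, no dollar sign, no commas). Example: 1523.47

After 1 (deposit($50)): balance=$150.00 total_interest=$0.00
After 2 (withdraw($300)): balance=$0.00 total_interest=$0.00
After 3 (year_end (apply 12% annual interest)): balance=$0.00 total_interest=$0.00
After 4 (deposit($200)): balance=$200.00 total_interest=$0.00
After 5 (deposit($1000)): balance=$1200.00 total_interest=$0.00
After 6 (month_end (apply 3% monthly interest)): balance=$1236.00 total_interest=$36.00
After 7 (deposit($100)): balance=$1336.00 total_interest=$36.00

Answer: 1336.00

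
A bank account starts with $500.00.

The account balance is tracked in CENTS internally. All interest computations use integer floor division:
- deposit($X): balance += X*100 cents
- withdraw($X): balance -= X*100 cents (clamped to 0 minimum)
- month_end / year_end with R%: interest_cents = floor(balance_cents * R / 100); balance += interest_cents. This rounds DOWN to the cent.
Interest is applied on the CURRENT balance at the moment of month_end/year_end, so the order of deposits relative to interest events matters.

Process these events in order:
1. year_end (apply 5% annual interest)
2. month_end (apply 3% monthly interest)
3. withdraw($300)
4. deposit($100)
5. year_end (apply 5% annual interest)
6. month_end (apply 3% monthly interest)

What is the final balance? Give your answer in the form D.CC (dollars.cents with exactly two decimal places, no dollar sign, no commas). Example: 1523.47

After 1 (year_end (apply 5% annual interest)): balance=$525.00 total_interest=$25.00
After 2 (month_end (apply 3% monthly interest)): balance=$540.75 total_interest=$40.75
After 3 (withdraw($300)): balance=$240.75 total_interest=$40.75
After 4 (deposit($100)): balance=$340.75 total_interest=$40.75
After 5 (year_end (apply 5% annual interest)): balance=$357.78 total_interest=$57.78
After 6 (month_end (apply 3% monthly interest)): balance=$368.51 total_interest=$68.51

Answer: 368.51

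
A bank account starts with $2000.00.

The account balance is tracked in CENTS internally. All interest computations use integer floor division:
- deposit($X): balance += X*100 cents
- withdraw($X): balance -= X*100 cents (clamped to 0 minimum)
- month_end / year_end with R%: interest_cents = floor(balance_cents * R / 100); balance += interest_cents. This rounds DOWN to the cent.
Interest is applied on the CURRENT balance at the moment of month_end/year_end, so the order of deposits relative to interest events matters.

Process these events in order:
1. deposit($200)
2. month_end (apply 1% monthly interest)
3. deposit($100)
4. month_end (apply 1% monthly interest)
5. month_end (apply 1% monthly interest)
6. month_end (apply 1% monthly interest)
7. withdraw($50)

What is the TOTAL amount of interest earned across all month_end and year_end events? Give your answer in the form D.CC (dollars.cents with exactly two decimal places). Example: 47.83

After 1 (deposit($200)): balance=$2200.00 total_interest=$0.00
After 2 (month_end (apply 1% monthly interest)): balance=$2222.00 total_interest=$22.00
After 3 (deposit($100)): balance=$2322.00 total_interest=$22.00
After 4 (month_end (apply 1% monthly interest)): balance=$2345.22 total_interest=$45.22
After 5 (month_end (apply 1% monthly interest)): balance=$2368.67 total_interest=$68.67
After 6 (month_end (apply 1% monthly interest)): balance=$2392.35 total_interest=$92.35
After 7 (withdraw($50)): balance=$2342.35 total_interest=$92.35

Answer: 92.35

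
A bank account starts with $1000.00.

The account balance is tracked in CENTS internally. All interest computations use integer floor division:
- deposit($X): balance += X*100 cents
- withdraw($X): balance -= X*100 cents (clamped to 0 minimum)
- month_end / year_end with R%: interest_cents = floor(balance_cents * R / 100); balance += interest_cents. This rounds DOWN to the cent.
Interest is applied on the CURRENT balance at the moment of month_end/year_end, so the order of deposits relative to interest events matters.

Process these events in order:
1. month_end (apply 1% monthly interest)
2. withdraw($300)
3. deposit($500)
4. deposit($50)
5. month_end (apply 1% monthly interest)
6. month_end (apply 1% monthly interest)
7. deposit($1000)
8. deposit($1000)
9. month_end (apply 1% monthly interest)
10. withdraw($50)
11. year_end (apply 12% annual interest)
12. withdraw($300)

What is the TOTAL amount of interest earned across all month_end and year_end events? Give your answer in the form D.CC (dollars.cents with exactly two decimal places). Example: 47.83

Answer: 460.35

Derivation:
After 1 (month_end (apply 1% monthly interest)): balance=$1010.00 total_interest=$10.00
After 2 (withdraw($300)): balance=$710.00 total_interest=$10.00
After 3 (deposit($500)): balance=$1210.00 total_interest=$10.00
After 4 (deposit($50)): balance=$1260.00 total_interest=$10.00
After 5 (month_end (apply 1% monthly interest)): balance=$1272.60 total_interest=$22.60
After 6 (month_end (apply 1% monthly interest)): balance=$1285.32 total_interest=$35.32
After 7 (deposit($1000)): balance=$2285.32 total_interest=$35.32
After 8 (deposit($1000)): balance=$3285.32 total_interest=$35.32
After 9 (month_end (apply 1% monthly interest)): balance=$3318.17 total_interest=$68.17
After 10 (withdraw($50)): balance=$3268.17 total_interest=$68.17
After 11 (year_end (apply 12% annual interest)): balance=$3660.35 total_interest=$460.35
After 12 (withdraw($300)): balance=$3360.35 total_interest=$460.35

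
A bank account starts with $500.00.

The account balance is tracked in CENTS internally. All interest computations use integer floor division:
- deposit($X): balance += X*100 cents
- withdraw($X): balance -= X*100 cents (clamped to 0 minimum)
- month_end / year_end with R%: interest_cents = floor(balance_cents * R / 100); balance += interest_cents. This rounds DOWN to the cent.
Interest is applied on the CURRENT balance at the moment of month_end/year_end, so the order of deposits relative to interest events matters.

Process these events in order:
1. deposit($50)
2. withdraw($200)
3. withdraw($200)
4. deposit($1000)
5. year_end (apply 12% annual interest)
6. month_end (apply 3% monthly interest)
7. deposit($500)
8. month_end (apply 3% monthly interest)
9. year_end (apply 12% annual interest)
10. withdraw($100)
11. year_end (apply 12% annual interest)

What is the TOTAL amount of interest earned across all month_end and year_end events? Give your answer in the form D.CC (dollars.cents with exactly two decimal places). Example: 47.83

After 1 (deposit($50)): balance=$550.00 total_interest=$0.00
After 2 (withdraw($200)): balance=$350.00 total_interest=$0.00
After 3 (withdraw($200)): balance=$150.00 total_interest=$0.00
After 4 (deposit($1000)): balance=$1150.00 total_interest=$0.00
After 5 (year_end (apply 12% annual interest)): balance=$1288.00 total_interest=$138.00
After 6 (month_end (apply 3% monthly interest)): balance=$1326.64 total_interest=$176.64
After 7 (deposit($500)): balance=$1826.64 total_interest=$176.64
After 8 (month_end (apply 3% monthly interest)): balance=$1881.43 total_interest=$231.43
After 9 (year_end (apply 12% annual interest)): balance=$2107.20 total_interest=$457.20
After 10 (withdraw($100)): balance=$2007.20 total_interest=$457.20
After 11 (year_end (apply 12% annual interest)): balance=$2248.06 total_interest=$698.06

Answer: 698.06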